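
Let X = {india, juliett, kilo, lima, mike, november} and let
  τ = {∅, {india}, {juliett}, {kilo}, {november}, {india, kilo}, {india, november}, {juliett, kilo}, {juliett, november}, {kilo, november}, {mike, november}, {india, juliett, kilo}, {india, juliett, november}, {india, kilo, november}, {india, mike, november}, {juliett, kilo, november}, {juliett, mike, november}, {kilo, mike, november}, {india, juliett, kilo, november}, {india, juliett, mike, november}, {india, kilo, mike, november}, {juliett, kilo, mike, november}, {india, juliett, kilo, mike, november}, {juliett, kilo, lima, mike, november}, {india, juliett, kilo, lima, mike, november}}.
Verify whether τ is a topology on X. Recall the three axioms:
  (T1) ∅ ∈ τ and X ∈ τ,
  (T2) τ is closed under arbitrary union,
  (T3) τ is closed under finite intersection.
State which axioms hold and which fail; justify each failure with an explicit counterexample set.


τ is NOT a topology on X.

Axiom (T1): ∅ ∈ τ? Yes; X ∈ τ? Yes.
Axiom (T2/T3): check pairwise unions and intersections of members of τ.
Counterexample for (T2): {india} ∪ {juliett} = {india, juliett} ∉ τ. Therefore τ is NOT a topology.


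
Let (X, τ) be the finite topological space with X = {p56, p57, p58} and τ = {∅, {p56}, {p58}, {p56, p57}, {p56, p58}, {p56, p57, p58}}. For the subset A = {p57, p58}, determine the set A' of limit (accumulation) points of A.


A' = ∅

For each x ∈ X, list the open sets U ∈ τ with x ∈ U, then check whether U ∩ (A ∖ {x}) ≠ ∅ for every such U.
  x = p56: open {p56} ∋ x has {p56} ∩ (A ∖ {p56}) = ∅, so x is NOT a limit point.
  x = p57: open {p56, p57} ∋ x has {p56, p57} ∩ (A ∖ {p57}) = ∅, so x is NOT a limit point.
  x = p58: open {p58} ∋ x has {p58} ∩ (A ∖ {p58}) = ∅, so x is NOT a limit point.
Collecting: A' = ∅.


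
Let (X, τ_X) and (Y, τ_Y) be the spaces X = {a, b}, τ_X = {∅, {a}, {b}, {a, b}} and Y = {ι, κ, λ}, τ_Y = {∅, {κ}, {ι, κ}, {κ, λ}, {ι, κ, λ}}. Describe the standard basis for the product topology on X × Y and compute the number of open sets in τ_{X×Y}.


Basis B = {∅ × ∅, {a} × {κ}, {b} × {κ}, {a} × {ι, κ}, {a} × {κ, λ}, {a, b} × {κ}, {b} × {ι, κ}, {b} × {κ, λ}, {a} × {ι, κ, λ}, {b} × {ι, κ, λ}, {a, b} × {ι, κ}, {a, b} × {κ, λ}, {a, b} × {ι, κ, λ}}; |τ_{X×Y}| = 25.

Enumerate products U × V with U ∈ τ_X, V ∈ τ_Y (deduplicated):
  ∅ × ∅ = {} (∅)
  {a} × {κ} = {(a,κ)}
  {b} × {κ} = {(b,κ)}
  {a} × {ι, κ} = {(a,ι), (a,κ)}
  {a} × {κ, λ} = {(a,κ), (a,λ)}
  {a, b} × {κ} = {(a,κ), (b,κ)}
  {b} × {ι, κ} = {(b,ι), (b,κ)}
  {b} × {κ, λ} = {(b,κ), (b,λ)}
  {a} × {ι, κ, λ} = {(a,ι), (a,κ), (a,λ)}
  {b} × {ι, κ, λ} = {(b,ι), (b,κ), (b,λ)}
  {a, b} × {ι, κ} = {(a,ι), (a,κ), (b,ι), (b,κ)}
  {a, b} × {κ, λ} = {(a,κ), (a,λ), (b,κ), (b,λ)}
  {a, b} × {ι, κ, λ} = {(a,ι), (a,κ), (a,λ), (b,ι), (b,κ), (b,λ)}
These 13 distinct sets form the basis B.
Close under arbitrary unions to get τ_{X×Y}; counting gives |τ_{X×Y}| = 25.


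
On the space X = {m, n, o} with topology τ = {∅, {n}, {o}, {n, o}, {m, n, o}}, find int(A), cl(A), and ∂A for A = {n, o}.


int(A) = {n, o}, cl(A) = {m, n, o}, ∂A = {m}.

Closed sets in (X, τ) are complements of opens:
  closed(X, τ) = {∅, {m}, {m, n}, {m, o}, {m, n, o}}.
int(A) = ⋃ {U ∈ τ : U ⊆ A}. Opens contained in A: ∅, {n}, {o}, {n, o}.
Taking the union of these: int(A) = {n, o}.
cl(A) = ⋂ {C closed : A ⊆ C}. Closed sets containing A: {m, n, o}.
Intersecting these: cl(A) = {m, n, o}.
∂A = cl(A) ∖ int(A) = {m, n, o} ∖ {n, o} = {m}.


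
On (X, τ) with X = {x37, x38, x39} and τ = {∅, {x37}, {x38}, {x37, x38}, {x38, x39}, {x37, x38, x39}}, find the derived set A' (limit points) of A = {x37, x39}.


A' = ∅

For each x ∈ X, list the open sets U ∈ τ with x ∈ U, then check whether U ∩ (A ∖ {x}) ≠ ∅ for every such U.
  x = x37: open {x37} ∋ x has {x37} ∩ (A ∖ {x37}) = ∅, so x is NOT a limit point.
  x = x38: open {x38} ∋ x has {x38} ∩ (A ∖ {x38}) = ∅, so x is NOT a limit point.
  x = x39: open {x38, x39} ∋ x has {x38, x39} ∩ (A ∖ {x39}) = ∅, so x is NOT a limit point.
Collecting: A' = ∅.


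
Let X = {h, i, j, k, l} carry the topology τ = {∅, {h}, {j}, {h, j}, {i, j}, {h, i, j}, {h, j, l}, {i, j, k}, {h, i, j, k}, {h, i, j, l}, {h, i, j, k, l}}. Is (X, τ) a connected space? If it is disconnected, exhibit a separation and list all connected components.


(X, τ) is connected.

Find clopen sets (U ∈ τ with X ∖ U ∈ τ):
  U = ∅, X ∖ U = {h, i, j, k, l} — both open, so U is clopen.
  U = {h, i, j, k, l}, X ∖ U = ∅ — both open, so U is clopen.
Only trivial clopens (∅ and X) exist, so (X, τ) is connected.
Compute connected components by grouping points that agree on all clopens:
  component: {h, i, j, k, l}


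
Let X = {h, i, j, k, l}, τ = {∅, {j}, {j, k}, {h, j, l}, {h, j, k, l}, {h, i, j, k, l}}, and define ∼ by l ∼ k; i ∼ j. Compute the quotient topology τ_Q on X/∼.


X/∼ = {[h], [i=j], [k=l]}; |τ_Q| = 2.

Equivalence classes: [h], [i=j], [k=l].
Quotient map π: X → X/∼ sends h ↦ [h], i ↦ [i=j], j ↦ [i=j], k ↦ [k=l], l ↦ [k=l].
For each subset V ⊆ X/∼, compute π^{-1}(V) ⊆ X and check whether π^{-1}(V) ∈ τ. V is open in τ_Q iff π^{-1}(V) ∈ τ.
  V = {}: π^{-1}(V) = ∅ ∈ τ ✓.
  V = {[h]}: π^{-1}(V) = {h} ∉ τ ✗.
  V = {[i=j]}: π^{-1}(V) = {i, j} ∉ τ ✗.
  V = {[h], [i=j]}: π^{-1}(V) = {h, i, j} ∉ τ ✗.
  V = {[k=l]}: π^{-1}(V) = {k, l} ∉ τ ✗.
  V = {[h], [k=l]}: π^{-1}(V) = {h, k, l} ∉ τ ✗.
  V = {[i=j], [k=l]}: π^{-1}(V) = {i, j, k, l} ∉ τ ✗.
  V = {[h], [i=j], [k=l]}: π^{-1}(V) = {h, i, j, k, l} ∈ τ ✓.
Open sets in the quotient: τ_Q = {{}, {[h], [i=j], [k=l]}} (2 elements).


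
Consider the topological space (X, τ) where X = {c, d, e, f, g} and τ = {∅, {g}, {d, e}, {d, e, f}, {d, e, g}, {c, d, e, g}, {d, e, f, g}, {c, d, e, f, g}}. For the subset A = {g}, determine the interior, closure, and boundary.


int(A) = {g}, cl(A) = {c, g}, ∂A = {c}.

Closed sets in (X, τ) are complements of opens:
  closed(X, τ) = {∅, {c}, {f}, {c, f}, {c, g}, {c, f, g}, {c, d, e, f}, {c, d, e, f, g}}.
int(A) = ⋃ {U ∈ τ : U ⊆ A}. Opens contained in A: ∅, {g}.
Taking the union of these: int(A) = {g}.
cl(A) = ⋂ {C closed : A ⊆ C}. Closed sets containing A: {c, g}, {c, f, g}, {c, d, e, f, g}.
Intersecting these: cl(A) = {c, g}.
∂A = cl(A) ∖ int(A) = {c, g} ∖ {g} = {c}.


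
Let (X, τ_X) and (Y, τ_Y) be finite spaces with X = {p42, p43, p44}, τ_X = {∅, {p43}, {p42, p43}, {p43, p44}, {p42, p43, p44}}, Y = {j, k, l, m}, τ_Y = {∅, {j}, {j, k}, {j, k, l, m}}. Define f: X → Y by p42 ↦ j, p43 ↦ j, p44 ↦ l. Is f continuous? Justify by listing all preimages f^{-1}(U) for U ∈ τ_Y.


f IS continuous.

Compute f^{-1}(U) for each U ∈ τ_Y:
  U = ∅: f^{-1}(U) = ∅ ∈ τ_X ✓.
  U = {j}: f^{-1}(U) = {p42, p43} ∈ τ_X ✓.
  U = {j, k}: f^{-1}(U) = {p42, p43} ∈ τ_X ✓.
  U = {j, k, l, m}: f^{-1}(U) = {p42, p43, p44} ∈ τ_X ✓.
Every preimage lies in τ_X, so f IS continuous.


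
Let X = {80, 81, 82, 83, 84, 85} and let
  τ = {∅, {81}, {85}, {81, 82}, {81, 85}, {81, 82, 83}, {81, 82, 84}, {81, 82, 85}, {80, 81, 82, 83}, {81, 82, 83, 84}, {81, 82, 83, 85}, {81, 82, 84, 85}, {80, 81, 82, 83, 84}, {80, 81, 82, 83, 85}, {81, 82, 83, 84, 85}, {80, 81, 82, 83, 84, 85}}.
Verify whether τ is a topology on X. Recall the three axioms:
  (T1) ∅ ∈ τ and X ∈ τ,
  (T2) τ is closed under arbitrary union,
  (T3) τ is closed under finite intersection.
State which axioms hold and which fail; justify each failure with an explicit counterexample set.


τ IS a topology on X.

Axiom (T1): ∅ ∈ τ? Yes; X ∈ τ? Yes.
Axiom (T2/T3): check pairwise unions and intersections of members of τ.
All pairwise intersections and unions checked — each lies in τ. Therefore τ satisfies (T1), (T2), (T3): it IS a topology on X.


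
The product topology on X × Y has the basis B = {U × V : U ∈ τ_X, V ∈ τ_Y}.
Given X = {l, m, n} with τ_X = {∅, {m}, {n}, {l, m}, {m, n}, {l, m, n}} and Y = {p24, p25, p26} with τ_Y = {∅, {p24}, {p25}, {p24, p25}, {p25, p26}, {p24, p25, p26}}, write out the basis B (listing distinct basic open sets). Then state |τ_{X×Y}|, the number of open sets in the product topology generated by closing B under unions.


Basis B = {∅ × ∅, {m} × {p24}, {m} × {p25}, {n} × {p24}, {n} × {p25}, {l, m} × {p24}, {l, m} × {p25}, {m} × {p24, p25}, {m, n} × {p24}, {m} × {p25, p26}, {m, n} × {p25}, {n} × {p24, p25}, {n} × {p25, p26}, {l, m, n} × {p24}, {l, m, n} × {p25}, {m} × {p24, p25, p26}, {n} × {p24, p25, p26}, {l, m} × {p24, p25}, {l, m} × {p25, p26}, {m, n} × {p24, p25}, {m, n} × {p25, p26}, {l, m} × {p24, p25, p26}, {l, m, n} × {p24, p25}, {l, m, n} × {p25, p26}, {m, n} × {p24, p25, p26}, {l, m, n} × {p24, p25, p26}}; |τ_{X×Y}| = 108.

Enumerate products U × V with U ∈ τ_X, V ∈ τ_Y (deduplicated):
  ∅ × ∅ = {} (∅)
  {m} × {p24} = {(m,p24)}
  {m} × {p25} = {(m,p25)}
  {n} × {p24} = {(n,p24)}
  {n} × {p25} = {(n,p25)}
  {l, m} × {p24} = {(l,p24), (m,p24)}
  {l, m} × {p25} = {(l,p25), (m,p25)}
  {m} × {p24, p25} = {(m,p24), (m,p25)}
  {m, n} × {p24} = {(m,p24), (n,p24)}
  {m} × {p25, p26} = {(m,p25), (m,p26)}
  {m, n} × {p25} = {(m,p25), (n,p25)}
  {n} × {p24, p25} = {(n,p24), (n,p25)}
  {n} × {p25, p26} = {(n,p25), (n,p26)}
  {l, m, n} × {p24} = {(l,p24), (m,p24), (n,p24)}
  {l, m, n} × {p25} = {(l,p25), (m,p25), (n,p25)}
  {m} × {p24, p25, p26} = {(m,p24), (m,p25), (m,p26)}
  {n} × {p24, p25, p26} = {(n,p24), (n,p25), (n,p26)}
  {l, m} × {p24, p25} = {(l,p24), (l,p25), (m,p24), (m,p25)}
  {l, m} × {p25, p26} = {(l,p25), (l,p26), (m,p25), (m,p26)}
  {m, n} × {p24, p25} = {(m,p24), (m,p25), (n,p24), (n,p25)}
  {m, n} × {p25, p26} = {(m,p25), (m,p26), (n,p25), (n,p26)}
  {l, m} × {p24, p25, p26} = {(l,p24), (l,p25), (l,p26), (m,p24), (m,p25), (m,p26)}
  {l, m, n} × {p24, p25} = {(l,p24), (l,p25), (m,p24), (m,p25), (n,p24), (n,p25)}
  {l, m, n} × {p25, p26} = {(l,p25), (l,p26), (m,p25), (m,p26), (n,p25), (n,p26)}
  {m, n} × {p24, p25, p26} = {(m,p24), (m,p25), (m,p26), (n,p24), (n,p25), (n,p26)}
  {l, m, n} × {p24, p25, p26} = {(l,p24), (l,p25), (l,p26), (m,p24), (m,p25), (m,p26), (n,p24), (n,p25), (n,p26)}
These 26 distinct sets form the basis B.
Close under arbitrary unions to get τ_{X×Y}; counting gives |τ_{X×Y}| = 108.


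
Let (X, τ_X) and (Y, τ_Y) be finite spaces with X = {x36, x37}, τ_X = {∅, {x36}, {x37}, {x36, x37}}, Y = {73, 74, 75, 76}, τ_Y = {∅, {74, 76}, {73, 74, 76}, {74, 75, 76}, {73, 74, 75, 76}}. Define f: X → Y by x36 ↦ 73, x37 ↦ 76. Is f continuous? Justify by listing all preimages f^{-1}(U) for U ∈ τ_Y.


f IS continuous.

Compute f^{-1}(U) for each U ∈ τ_Y:
  U = ∅: f^{-1}(U) = ∅ ∈ τ_X ✓.
  U = {74, 76}: f^{-1}(U) = {x37} ∈ τ_X ✓.
  U = {73, 74, 76}: f^{-1}(U) = {x36, x37} ∈ τ_X ✓.
  U = {74, 75, 76}: f^{-1}(U) = {x37} ∈ τ_X ✓.
  U = {73, 74, 75, 76}: f^{-1}(U) = {x36, x37} ∈ τ_X ✓.
Every preimage lies in τ_X, so f IS continuous.


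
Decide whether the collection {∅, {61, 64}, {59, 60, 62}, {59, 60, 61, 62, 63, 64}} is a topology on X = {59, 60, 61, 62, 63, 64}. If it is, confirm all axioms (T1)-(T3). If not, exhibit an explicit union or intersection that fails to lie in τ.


τ is NOT a topology on X.

Axiom (T1): ∅ ∈ τ? Yes; X ∈ τ? Yes.
Axiom (T2/T3): check pairwise unions and intersections of members of τ.
Counterexample for (T2): {61, 64} ∪ {59, 60, 62} = {59, 60, 61, 62, 64} ∉ τ. Therefore τ is NOT a topology.


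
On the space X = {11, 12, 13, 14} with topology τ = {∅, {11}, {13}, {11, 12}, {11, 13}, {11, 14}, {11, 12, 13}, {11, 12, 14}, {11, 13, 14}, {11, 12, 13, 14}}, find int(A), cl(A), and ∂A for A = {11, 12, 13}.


int(A) = {11, 12, 13}, cl(A) = {11, 12, 13, 14}, ∂A = {14}.

Closed sets in (X, τ) are complements of opens:
  closed(X, τ) = {∅, {12}, {13}, {14}, {12, 13}, {12, 14}, {13, 14}, {11, 12, 14}, {12, 13, 14}, {11, 12, 13, 14}}.
int(A) = ⋃ {U ∈ τ : U ⊆ A}. Opens contained in A: ∅, {11}, {13}, {11, 12}, {11, 13}, {11, 12, 13}.
Taking the union of these: int(A) = {11, 12, 13}.
cl(A) = ⋂ {C closed : A ⊆ C}. Closed sets containing A: {11, 12, 13, 14}.
Intersecting these: cl(A) = {11, 12, 13, 14}.
∂A = cl(A) ∖ int(A) = {11, 12, 13, 14} ∖ {11, 12, 13} = {14}.


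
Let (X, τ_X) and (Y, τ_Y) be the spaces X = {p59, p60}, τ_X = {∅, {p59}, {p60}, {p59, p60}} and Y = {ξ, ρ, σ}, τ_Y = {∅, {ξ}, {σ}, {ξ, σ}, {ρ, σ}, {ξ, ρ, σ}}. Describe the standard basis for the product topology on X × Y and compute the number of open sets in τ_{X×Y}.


Basis B = {∅ × ∅, {p59} × {ξ}, {p59} × {σ}, {p60} × {ξ}, {p60} × {σ}, {p59} × {ξ, σ}, {p59, p60} × {ξ}, {p59} × {ρ, σ}, {p59, p60} × {σ}, {p60} × {ξ, σ}, {p60} × {ρ, σ}, {p59} × {ξ, ρ, σ}, {p60} × {ξ, ρ, σ}, {p59, p60} × {ξ, σ}, {p59, p60} × {ρ, σ}, {p59, p60} × {ξ, ρ, σ}}; |τ_{X×Y}| = 36.

Enumerate products U × V with U ∈ τ_X, V ∈ τ_Y (deduplicated):
  ∅ × ∅ = {} (∅)
  {p59} × {ξ} = {(p59,ξ)}
  {p59} × {σ} = {(p59,σ)}
  {p60} × {ξ} = {(p60,ξ)}
  {p60} × {σ} = {(p60,σ)}
  {p59} × {ξ, σ} = {(p59,ξ), (p59,σ)}
  {p59, p60} × {ξ} = {(p59,ξ), (p60,ξ)}
  {p59} × {ρ, σ} = {(p59,ρ), (p59,σ)}
  {p59, p60} × {σ} = {(p59,σ), (p60,σ)}
  {p60} × {ξ, σ} = {(p60,ξ), (p60,σ)}
  {p60} × {ρ, σ} = {(p60,ρ), (p60,σ)}
  {p59} × {ξ, ρ, σ} = {(p59,ξ), (p59,ρ), (p59,σ)}
  {p60} × {ξ, ρ, σ} = {(p60,ξ), (p60,ρ), (p60,σ)}
  {p59, p60} × {ξ, σ} = {(p59,ξ), (p59,σ), (p60,ξ), (p60,σ)}
  {p59, p60} × {ρ, σ} = {(p59,ρ), (p59,σ), (p60,ρ), (p60,σ)}
  {p59, p60} × {ξ, ρ, σ} = {(p59,ξ), (p59,ρ), (p59,σ), (p60,ξ), (p60,ρ), (p60,σ)}
These 16 distinct sets form the basis B.
Close under arbitrary unions to get τ_{X×Y}; counting gives |τ_{X×Y}| = 36.


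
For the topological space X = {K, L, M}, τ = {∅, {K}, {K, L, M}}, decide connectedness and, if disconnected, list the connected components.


(X, τ) is connected.

Find clopen sets (U ∈ τ with X ∖ U ∈ τ):
  U = ∅, X ∖ U = {K, L, M} — both open, so U is clopen.
  U = {K, L, M}, X ∖ U = ∅ — both open, so U is clopen.
Only trivial clopens (∅ and X) exist, so (X, τ) is connected.
Compute connected components by grouping points that agree on all clopens:
  component: {K, L, M}


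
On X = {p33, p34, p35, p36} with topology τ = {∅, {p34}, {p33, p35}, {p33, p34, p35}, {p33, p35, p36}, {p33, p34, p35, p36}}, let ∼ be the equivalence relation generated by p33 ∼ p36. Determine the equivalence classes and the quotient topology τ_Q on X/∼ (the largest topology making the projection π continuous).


X/∼ = {[p33=p36], [p34], [p35]}; |τ_Q| = 4.

Equivalence classes: [p33=p36], [p34], [p35].
Quotient map π: X → X/∼ sends p33 ↦ [p33=p36], p34 ↦ [p34], p35 ↦ [p35], p36 ↦ [p33=p36].
For each subset V ⊆ X/∼, compute π^{-1}(V) ⊆ X and check whether π^{-1}(V) ∈ τ. V is open in τ_Q iff π^{-1}(V) ∈ τ.
  V = {}: π^{-1}(V) = ∅ ∈ τ ✓.
  V = {[p33=p36]}: π^{-1}(V) = {p33, p36} ∉ τ ✗.
  V = {[p34]}: π^{-1}(V) = {p34} ∈ τ ✓.
  V = {[p33=p36], [p34]}: π^{-1}(V) = {p33, p34, p36} ∉ τ ✗.
  V = {[p35]}: π^{-1}(V) = {p35} ∉ τ ✗.
  V = {[p33=p36], [p35]}: π^{-1}(V) = {p33, p35, p36} ∈ τ ✓.
  V = {[p34], [p35]}: π^{-1}(V) = {p34, p35} ∉ τ ✗.
  V = {[p33=p36], [p34], [p35]}: π^{-1}(V) = {p33, p34, p35, p36} ∈ τ ✓.
Open sets in the quotient: τ_Q = {{}, {[p34]}, {[p33=p36], [p35]}, {[p33=p36], [p34], [p35]}} (4 elements).


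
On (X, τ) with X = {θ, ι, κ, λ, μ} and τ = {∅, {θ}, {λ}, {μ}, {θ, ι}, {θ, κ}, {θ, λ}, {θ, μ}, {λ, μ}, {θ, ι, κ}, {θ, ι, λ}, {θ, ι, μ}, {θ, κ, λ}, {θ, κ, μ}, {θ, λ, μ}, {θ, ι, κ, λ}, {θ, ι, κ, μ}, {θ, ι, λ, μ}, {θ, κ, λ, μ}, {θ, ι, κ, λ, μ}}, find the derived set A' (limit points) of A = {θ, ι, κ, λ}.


A' = {ι, κ}

For each x ∈ X, list the open sets U ∈ τ with x ∈ U, then check whether U ∩ (A ∖ {x}) ≠ ∅ for every such U.
  x = θ: open {θ} ∋ x has {θ} ∩ (A ∖ {θ}) = ∅, so x is NOT a limit point.
  x = ι: opens ∋ x are {θ, ι}, {θ, ι, κ}, {θ, ι, λ}, {θ, ι, μ}, {θ, ι, κ, λ}, {θ, ι, κ, μ}, {θ, ι, λ, μ}, {θ, ι, κ, λ, μ}; each meets A ∖ {ι}, so x IS a limit point.
  x = κ: opens ∋ x are {θ, κ}, {θ, ι, κ}, {θ, κ, λ}, {θ, κ, μ}, {θ, ι, κ, λ}, {θ, ι, κ, μ}, {θ, κ, λ, μ}, {θ, ι, κ, λ, μ}; each meets A ∖ {κ}, so x IS a limit point.
  x = λ: open {λ} ∋ x has {λ} ∩ (A ∖ {λ}) = ∅, so x is NOT a limit point.
  x = μ: open {μ} ∋ x has {μ} ∩ (A ∖ {μ}) = ∅, so x is NOT a limit point.
Collecting: A' = {ι, κ}.


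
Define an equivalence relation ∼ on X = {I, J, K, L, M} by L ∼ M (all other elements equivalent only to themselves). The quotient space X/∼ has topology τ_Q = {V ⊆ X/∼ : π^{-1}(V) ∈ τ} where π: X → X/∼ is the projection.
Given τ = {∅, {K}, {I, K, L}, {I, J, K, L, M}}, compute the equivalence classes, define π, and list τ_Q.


X/∼ = {[I], [J], [K], [L=M]}; |τ_Q| = 3.

Equivalence classes: [I], [J], [K], [L=M].
Quotient map π: X → X/∼ sends I ↦ [I], J ↦ [J], K ↦ [K], L ↦ [L=M], M ↦ [L=M].
For each subset V ⊆ X/∼, compute π^{-1}(V) ⊆ X and check whether π^{-1}(V) ∈ τ. V is open in τ_Q iff π^{-1}(V) ∈ τ.
  V = {}: π^{-1}(V) = ∅ ∈ τ ✓.
  V = {[I]}: π^{-1}(V) = {I} ∉ τ ✗.
  V = {[J]}: π^{-1}(V) = {J} ∉ τ ✗.
  V = {[I], [J]}: π^{-1}(V) = {I, J} ∉ τ ✗.
  V = {[K]}: π^{-1}(V) = {K} ∈ τ ✓.
  V = {[I], [K]}: π^{-1}(V) = {I, K} ∉ τ ✗.
  V = {[J], [K]}: π^{-1}(V) = {J, K} ∉ τ ✗.
  V = {[I], [J], [K]}: π^{-1}(V) = {I, J, K} ∉ τ ✗.
  V = {[L=M]}: π^{-1}(V) = {L, M} ∉ τ ✗.
  V = {[I], [L=M]}: π^{-1}(V) = {I, L, M} ∉ τ ✗.
  V = {[J], [L=M]}: π^{-1}(V) = {J, L, M} ∉ τ ✗.
  V = {[I], [J], [L=M]}: π^{-1}(V) = {I, J, L, M} ∉ τ ✗.
  V = {[K], [L=M]}: π^{-1}(V) = {K, L, M} ∉ τ ✗.
  V = {[I], [K], [L=M]}: π^{-1}(V) = {I, K, L, M} ∉ τ ✗.
  V = {[J], [K], [L=M]}: π^{-1}(V) = {J, K, L, M} ∉ τ ✗.
  V = {[I], [J], [K], [L=M]}: π^{-1}(V) = {I, J, K, L, M} ∈ τ ✓.
Open sets in the quotient: τ_Q = {{}, {[K]}, {[I], [J], [K], [L=M]}} (3 elements).


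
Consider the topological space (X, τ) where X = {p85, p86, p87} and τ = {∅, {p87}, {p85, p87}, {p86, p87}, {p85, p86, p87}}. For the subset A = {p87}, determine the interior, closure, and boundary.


int(A) = {p87}, cl(A) = {p85, p86, p87}, ∂A = {p85, p86}.

Closed sets in (X, τ) are complements of opens:
  closed(X, τ) = {∅, {p85}, {p86}, {p85, p86}, {p85, p86, p87}}.
int(A) = ⋃ {U ∈ τ : U ⊆ A}. Opens contained in A: ∅, {p87}.
Taking the union of these: int(A) = {p87}.
cl(A) = ⋂ {C closed : A ⊆ C}. Closed sets containing A: {p85, p86, p87}.
Intersecting these: cl(A) = {p85, p86, p87}.
∂A = cl(A) ∖ int(A) = {p85, p86, p87} ∖ {p87} = {p85, p86}.


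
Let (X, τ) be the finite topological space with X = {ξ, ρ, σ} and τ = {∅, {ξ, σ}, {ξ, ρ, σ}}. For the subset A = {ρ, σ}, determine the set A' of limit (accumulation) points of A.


A' = {ξ, ρ}

For each x ∈ X, list the open sets U ∈ τ with x ∈ U, then check whether U ∩ (A ∖ {x}) ≠ ∅ for every such U.
  x = ξ: opens ∋ x are {ξ, σ}, {ξ, ρ, σ}; each meets A ∖ {ξ}, so x IS a limit point.
  x = ρ: opens ∋ x are {ξ, ρ, σ}; each meets A ∖ {ρ}, so x IS a limit point.
  x = σ: open {ξ, σ} ∋ x has {ξ, σ} ∩ (A ∖ {σ}) = ∅, so x is NOT a limit point.
Collecting: A' = {ξ, ρ}.


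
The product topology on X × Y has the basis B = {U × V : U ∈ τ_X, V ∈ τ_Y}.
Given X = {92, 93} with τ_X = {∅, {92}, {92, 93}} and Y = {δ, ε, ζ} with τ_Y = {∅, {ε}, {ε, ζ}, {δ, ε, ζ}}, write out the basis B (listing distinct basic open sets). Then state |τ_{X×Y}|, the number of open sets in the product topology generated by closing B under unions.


Basis B = {∅ × ∅, {92} × {ε}, {92} × {ε, ζ}, {92, 93} × {ε}, {92} × {δ, ε, ζ}, {92, 93} × {ε, ζ}, {92, 93} × {δ, ε, ζ}}; |τ_{X×Y}| = 10.

Enumerate products U × V with U ∈ τ_X, V ∈ τ_Y (deduplicated):
  ∅ × ∅ = {} (∅)
  {92} × {ε} = {(92,ε)}
  {92} × {ε, ζ} = {(92,ε), (92,ζ)}
  {92, 93} × {ε} = {(92,ε), (93,ε)}
  {92} × {δ, ε, ζ} = {(92,δ), (92,ε), (92,ζ)}
  {92, 93} × {ε, ζ} = {(92,ε), (92,ζ), (93,ε), (93,ζ)}
  {92, 93} × {δ, ε, ζ} = {(92,δ), (92,ε), (92,ζ), (93,δ), (93,ε), (93,ζ)}
These 7 distinct sets form the basis B.
Close under arbitrary unions to get τ_{X×Y}; counting gives |τ_{X×Y}| = 10.


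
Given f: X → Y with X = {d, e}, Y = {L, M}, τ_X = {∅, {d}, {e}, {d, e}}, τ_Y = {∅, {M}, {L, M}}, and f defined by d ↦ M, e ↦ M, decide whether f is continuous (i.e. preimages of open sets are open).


f IS continuous.

Compute f^{-1}(U) for each U ∈ τ_Y:
  U = ∅: f^{-1}(U) = ∅ ∈ τ_X ✓.
  U = {M}: f^{-1}(U) = {d, e} ∈ τ_X ✓.
  U = {L, M}: f^{-1}(U) = {d, e} ∈ τ_X ✓.
Every preimage lies in τ_X, so f IS continuous.


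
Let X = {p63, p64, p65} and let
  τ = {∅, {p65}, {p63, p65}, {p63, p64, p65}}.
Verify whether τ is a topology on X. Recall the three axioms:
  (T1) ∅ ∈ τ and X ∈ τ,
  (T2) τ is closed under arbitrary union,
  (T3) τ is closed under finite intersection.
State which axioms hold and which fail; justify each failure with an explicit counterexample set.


τ IS a topology on X.

Axiom (T1): ∅ ∈ τ? Yes; X ∈ τ? Yes.
Axiom (T2/T3): check pairwise unions and intersections of members of τ.
All pairwise intersections and unions checked — each lies in τ. Therefore τ satisfies (T1), (T2), (T3): it IS a topology on X.


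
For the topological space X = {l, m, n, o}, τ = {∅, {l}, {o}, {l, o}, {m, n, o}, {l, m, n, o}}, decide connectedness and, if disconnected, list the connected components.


(X, τ) is disconnected; components = [{l}, {m, n, o}].

Find clopen sets (U ∈ τ with X ∖ U ∈ τ):
  U = ∅, X ∖ U = {l, m, n, o} — both open, so U is clopen.
  U = {l}, X ∖ U = {m, n, o} — both open, so U is clopen.
  U = {m, n, o}, X ∖ U = {l} — both open, so U is clopen.
  U = {l, m, n, o}, X ∖ U = ∅ — both open, so U is clopen.
Nontrivial clopen(s) exist: e.g. {l}. So (X, τ) is disconnected.
Compute connected components by grouping points that agree on all clopens:
  component: {l}
  component: {m, n, o}


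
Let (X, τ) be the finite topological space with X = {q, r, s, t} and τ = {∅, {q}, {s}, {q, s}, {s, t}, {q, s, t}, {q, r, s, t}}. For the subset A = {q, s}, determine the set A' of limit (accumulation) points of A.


A' = {r, t}

For each x ∈ X, list the open sets U ∈ τ with x ∈ U, then check whether U ∩ (A ∖ {x}) ≠ ∅ for every such U.
  x = q: open {q} ∋ x has {q} ∩ (A ∖ {q}) = ∅, so x is NOT a limit point.
  x = r: opens ∋ x are {q, r, s, t}; each meets A ∖ {r}, so x IS a limit point.
  x = s: open {s} ∋ x has {s} ∩ (A ∖ {s}) = ∅, so x is NOT a limit point.
  x = t: opens ∋ x are {s, t}, {q, s, t}, {q, r, s, t}; each meets A ∖ {t}, so x IS a limit point.
Collecting: A' = {r, t}.


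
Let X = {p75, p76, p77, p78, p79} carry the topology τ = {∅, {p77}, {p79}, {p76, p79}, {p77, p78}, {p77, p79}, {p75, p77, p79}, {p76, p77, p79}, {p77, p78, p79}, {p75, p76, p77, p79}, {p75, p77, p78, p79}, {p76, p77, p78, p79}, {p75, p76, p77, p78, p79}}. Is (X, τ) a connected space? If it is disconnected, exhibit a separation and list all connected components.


(X, τ) is connected.

Find clopen sets (U ∈ τ with X ∖ U ∈ τ):
  U = ∅, X ∖ U = {p75, p76, p77, p78, p79} — both open, so U is clopen.
  U = {p75, p76, p77, p78, p79}, X ∖ U = ∅ — both open, so U is clopen.
Only trivial clopens (∅ and X) exist, so (X, τ) is connected.
Compute connected components by grouping points that agree on all clopens:
  component: {p75, p76, p77, p78, p79}


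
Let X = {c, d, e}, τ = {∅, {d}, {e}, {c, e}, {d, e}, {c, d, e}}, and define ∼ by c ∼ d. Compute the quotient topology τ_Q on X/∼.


X/∼ = {[c=d], [e]}; |τ_Q| = 3.

Equivalence classes: [c=d], [e].
Quotient map π: X → X/∼ sends c ↦ [c=d], d ↦ [c=d], e ↦ [e].
For each subset V ⊆ X/∼, compute π^{-1}(V) ⊆ X and check whether π^{-1}(V) ∈ τ. V is open in τ_Q iff π^{-1}(V) ∈ τ.
  V = {}: π^{-1}(V) = ∅ ∈ τ ✓.
  V = {[c=d]}: π^{-1}(V) = {c, d} ∉ τ ✗.
  V = {[e]}: π^{-1}(V) = {e} ∈ τ ✓.
  V = {[c=d], [e]}: π^{-1}(V) = {c, d, e} ∈ τ ✓.
Open sets in the quotient: τ_Q = {{}, {[e]}, {[c=d], [e]}} (3 elements).


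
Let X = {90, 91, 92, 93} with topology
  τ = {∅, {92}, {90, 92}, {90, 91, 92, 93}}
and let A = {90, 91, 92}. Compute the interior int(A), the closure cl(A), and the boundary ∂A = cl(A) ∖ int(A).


int(A) = {90, 92}, cl(A) = {90, 91, 92, 93}, ∂A = {91, 93}.

Closed sets in (X, τ) are complements of opens:
  closed(X, τ) = {∅, {91, 93}, {90, 91, 93}, {90, 91, 92, 93}}.
int(A) = ⋃ {U ∈ τ : U ⊆ A}. Opens contained in A: ∅, {92}, {90, 92}.
Taking the union of these: int(A) = {90, 92}.
cl(A) = ⋂ {C closed : A ⊆ C}. Closed sets containing A: {90, 91, 92, 93}.
Intersecting these: cl(A) = {90, 91, 92, 93}.
∂A = cl(A) ∖ int(A) = {90, 91, 92, 93} ∖ {90, 92} = {91, 93}.


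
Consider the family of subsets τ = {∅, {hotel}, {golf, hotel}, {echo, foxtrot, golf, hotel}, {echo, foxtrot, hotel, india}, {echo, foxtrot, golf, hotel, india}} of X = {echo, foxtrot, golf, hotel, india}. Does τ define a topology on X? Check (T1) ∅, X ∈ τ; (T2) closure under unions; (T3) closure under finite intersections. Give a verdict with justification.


τ is NOT a topology on X.

Axiom (T1): ∅ ∈ τ? Yes; X ∈ τ? Yes.
Axiom (T2/T3): check pairwise unions and intersections of members of τ.
Counterexample for (T3): {echo, foxtrot, golf, hotel} ∩ {echo, foxtrot, hotel, india} = {echo, foxtrot, hotel} ∉ τ. Therefore τ is NOT a topology.


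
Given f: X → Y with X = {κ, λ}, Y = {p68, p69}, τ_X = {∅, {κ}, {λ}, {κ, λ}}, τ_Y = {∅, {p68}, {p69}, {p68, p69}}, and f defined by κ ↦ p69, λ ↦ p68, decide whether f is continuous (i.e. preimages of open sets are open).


f IS continuous.

Compute f^{-1}(U) for each U ∈ τ_Y:
  U = ∅: f^{-1}(U) = ∅ ∈ τ_X ✓.
  U = {p68}: f^{-1}(U) = {λ} ∈ τ_X ✓.
  U = {p69}: f^{-1}(U) = {κ} ∈ τ_X ✓.
  U = {p68, p69}: f^{-1}(U) = {κ, λ} ∈ τ_X ✓.
Every preimage lies in τ_X, so f IS continuous.


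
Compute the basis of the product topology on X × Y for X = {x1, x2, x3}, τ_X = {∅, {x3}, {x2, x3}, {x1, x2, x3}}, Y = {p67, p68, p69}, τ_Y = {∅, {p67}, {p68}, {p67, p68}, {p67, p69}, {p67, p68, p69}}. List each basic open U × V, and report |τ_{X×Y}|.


Basis B = {∅ × ∅, {x3} × {p67}, {x3} × {p68}, {x2, x3} × {p67}, {x2, x3} × {p68}, {x3} × {p67, p68}, {x3} × {p67, p69}, {x1, x2, x3} × {p67}, {x1, x2, x3} × {p68}, {x3} × {p67, p68, p69}, {x2, x3} × {p67, p68}, {x2, x3} × {p67, p69}, {x1, x2, x3} × {p67, p68}, {x1, x2, x3} × {p67, p69}, {x2, x3} × {p67, p68, p69}, {x1, x2, x3} × {p67, p68, p69}}; |τ_{X×Y}| = 40.

Enumerate products U × V with U ∈ τ_X, V ∈ τ_Y (deduplicated):
  ∅ × ∅ = {} (∅)
  {x3} × {p67} = {(x3,p67)}
  {x3} × {p68} = {(x3,p68)}
  {x2, x3} × {p67} = {(x2,p67), (x3,p67)}
  {x2, x3} × {p68} = {(x2,p68), (x3,p68)}
  {x3} × {p67, p68} = {(x3,p67), (x3,p68)}
  {x3} × {p67, p69} = {(x3,p67), (x3,p69)}
  {x1, x2, x3} × {p67} = {(x1,p67), (x2,p67), (x3,p67)}
  {x1, x2, x3} × {p68} = {(x1,p68), (x2,p68), (x3,p68)}
  {x3} × {p67, p68, p69} = {(x3,p67), (x3,p68), (x3,p69)}
  {x2, x3} × {p67, p68} = {(x2,p67), (x2,p68), (x3,p67), (x3,p68)}
  {x2, x3} × {p67, p69} = {(x2,p67), (x2,p69), (x3,p67), (x3,p69)}
  {x1, x2, x3} × {p67, p68} = {(x1,p67), (x1,p68), (x2,p67), (x2,p68), (x3,p67), (x3,p68)}
  {x1, x2, x3} × {p67, p69} = {(x1,p67), (x1,p69), (x2,p67), (x2,p69), (x3,p67), (x3,p69)}
  {x2, x3} × {p67, p68, p69} = {(x2,p67), (x2,p68), (x2,p69), (x3,p67), (x3,p68), (x3,p69)}
  {x1, x2, x3} × {p67, p68, p69} = {(x1,p67), (x1,p68), (x1,p69), (x2,p67), (x2,p68), (x2,p69), (x3,p67), (x3,p68), (x3,p69)}
These 16 distinct sets form the basis B.
Close under arbitrary unions to get τ_{X×Y}; counting gives |τ_{X×Y}| = 40.


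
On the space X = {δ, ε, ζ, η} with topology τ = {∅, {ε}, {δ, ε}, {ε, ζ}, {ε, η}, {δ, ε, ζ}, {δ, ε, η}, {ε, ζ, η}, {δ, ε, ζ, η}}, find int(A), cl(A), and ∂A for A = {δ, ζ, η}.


int(A) = ∅, cl(A) = {δ, ζ, η}, ∂A = {δ, ζ, η}.

Closed sets in (X, τ) are complements of opens:
  closed(X, τ) = {∅, {δ}, {ζ}, {η}, {δ, ζ}, {δ, η}, {ζ, η}, {δ, ζ, η}, {δ, ε, ζ, η}}.
int(A) = ⋃ {U ∈ τ : U ⊆ A}. Opens contained in A: ∅.
Taking the union of these: int(A) = ∅.
cl(A) = ⋂ {C closed : A ⊆ C}. Closed sets containing A: {δ, ζ, η}, {δ, ε, ζ, η}.
Intersecting these: cl(A) = {δ, ζ, η}.
∂A = cl(A) ∖ int(A) = {δ, ζ, η} ∖ ∅ = {δ, ζ, η}.


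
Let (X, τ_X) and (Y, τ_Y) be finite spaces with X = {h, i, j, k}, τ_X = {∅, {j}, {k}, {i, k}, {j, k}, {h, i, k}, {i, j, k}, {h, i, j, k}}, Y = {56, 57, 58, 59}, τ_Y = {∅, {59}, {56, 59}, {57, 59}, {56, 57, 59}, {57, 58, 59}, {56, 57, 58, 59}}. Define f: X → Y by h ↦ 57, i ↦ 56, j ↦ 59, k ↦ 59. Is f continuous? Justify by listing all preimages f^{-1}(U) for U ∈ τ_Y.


f is NOT continuous.

Compute f^{-1}(U) for each U ∈ τ_Y:
  U = ∅: f^{-1}(U) = ∅ ∈ τ_X ✓.
  U = {59}: f^{-1}(U) = {j, k} ∈ τ_X ✓.
  U = {56, 59}: f^{-1}(U) = {i, j, k} ∈ τ_X ✓.
  U = {57, 59}: f^{-1}(U) = {h, j, k} ∉ τ_X ✗.
  U = {56, 57, 59}: f^{-1}(U) = {h, i, j, k} ∈ τ_X ✓.
  U = {57, 58, 59}: f^{-1}(U) = {h, j, k} ∉ τ_X ✗.
  U = {56, 57, 58, 59}: f^{-1}(U) = {h, i, j, k} ∈ τ_X ✓.
Found U = {57, 59} with f^{-1}(U) = {h, j, k} not in τ_X. Therefore f is NOT continuous.


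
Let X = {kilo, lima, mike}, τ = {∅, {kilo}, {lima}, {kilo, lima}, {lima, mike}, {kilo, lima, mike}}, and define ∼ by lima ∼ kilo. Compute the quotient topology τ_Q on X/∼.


X/∼ = {[kilo=lima], [mike]}; |τ_Q| = 3.

Equivalence classes: [kilo=lima], [mike].
Quotient map π: X → X/∼ sends kilo ↦ [kilo=lima], lima ↦ [kilo=lima], mike ↦ [mike].
For each subset V ⊆ X/∼, compute π^{-1}(V) ⊆ X and check whether π^{-1}(V) ∈ τ. V is open in τ_Q iff π^{-1}(V) ∈ τ.
  V = {}: π^{-1}(V) = ∅ ∈ τ ✓.
  V = {[kilo=lima]}: π^{-1}(V) = {kilo, lima} ∈ τ ✓.
  V = {[mike]}: π^{-1}(V) = {mike} ∉ τ ✗.
  V = {[kilo=lima], [mike]}: π^{-1}(V) = {kilo, lima, mike} ∈ τ ✓.
Open sets in the quotient: τ_Q = {{}, {[kilo=lima]}, {[kilo=lima], [mike]}} (3 elements).


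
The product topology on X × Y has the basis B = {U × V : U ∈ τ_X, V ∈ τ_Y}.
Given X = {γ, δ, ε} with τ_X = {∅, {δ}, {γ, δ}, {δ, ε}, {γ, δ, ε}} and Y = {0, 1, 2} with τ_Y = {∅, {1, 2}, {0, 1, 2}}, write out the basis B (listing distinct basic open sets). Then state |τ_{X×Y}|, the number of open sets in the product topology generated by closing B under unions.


Basis B = {∅ × ∅, {δ} × {1, 2}, {δ} × {0, 1, 2}, {γ, δ} × {1, 2}, {δ, ε} × {1, 2}, {γ, δ} × {0, 1, 2}, {γ, δ, ε} × {1, 2}, {δ, ε} × {0, 1, 2}, {γ, δ, ε} × {0, 1, 2}}; |τ_{X×Y}| = 14.

Enumerate products U × V with U ∈ τ_X, V ∈ τ_Y (deduplicated):
  ∅ × ∅ = {} (∅)
  {δ} × {1, 2} = {(δ,1), (δ,2)}
  {δ} × {0, 1, 2} = {(δ,0), (δ,1), (δ,2)}
  {γ, δ} × {1, 2} = {(γ,1), (γ,2), (δ,1), (δ,2)}
  {δ, ε} × {1, 2} = {(δ,1), (δ,2), (ε,1), (ε,2)}
  {γ, δ} × {0, 1, 2} = {(γ,0), (γ,1), (γ,2), (δ,0), (δ,1), (δ,2)}
  {γ, δ, ε} × {1, 2} = {(γ,1), (γ,2), (δ,1), (δ,2), (ε,1), (ε,2)}
  {δ, ε} × {0, 1, 2} = {(δ,0), (δ,1), (δ,2), (ε,0), (ε,1), (ε,2)}
  {γ, δ, ε} × {0, 1, 2} = {(γ,0), (γ,1), (γ,2), (δ,0), (δ,1), (δ,2), (ε,0), (ε,1), (ε,2)}
These 9 distinct sets form the basis B.
Close under arbitrary unions to get τ_{X×Y}; counting gives |τ_{X×Y}| = 14.


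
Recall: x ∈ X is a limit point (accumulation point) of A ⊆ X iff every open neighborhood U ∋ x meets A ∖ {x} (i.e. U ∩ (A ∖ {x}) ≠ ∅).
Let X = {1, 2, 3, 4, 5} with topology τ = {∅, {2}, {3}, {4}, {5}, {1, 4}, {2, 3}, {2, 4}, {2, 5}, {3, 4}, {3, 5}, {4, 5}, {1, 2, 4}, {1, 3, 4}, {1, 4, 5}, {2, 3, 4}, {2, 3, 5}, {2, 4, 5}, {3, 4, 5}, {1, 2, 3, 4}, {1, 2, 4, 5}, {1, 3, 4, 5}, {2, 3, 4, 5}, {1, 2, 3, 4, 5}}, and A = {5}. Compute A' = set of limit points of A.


A' = ∅

For each x ∈ X, list the open sets U ∈ τ with x ∈ U, then check whether U ∩ (A ∖ {x}) ≠ ∅ for every such U.
  x = 1: open {1, 4} ∋ x has {1, 4} ∩ (A ∖ {1}) = ∅, so x is NOT a limit point.
  x = 2: open {2} ∋ x has {2} ∩ (A ∖ {2}) = ∅, so x is NOT a limit point.
  x = 3: open {3} ∋ x has {3} ∩ (A ∖ {3}) = ∅, so x is NOT a limit point.
  x = 4: open {4} ∋ x has {4} ∩ (A ∖ {4}) = ∅, so x is NOT a limit point.
  x = 5: open {5} ∋ x has {5} ∩ (A ∖ {5}) = ∅, so x is NOT a limit point.
Collecting: A' = ∅.


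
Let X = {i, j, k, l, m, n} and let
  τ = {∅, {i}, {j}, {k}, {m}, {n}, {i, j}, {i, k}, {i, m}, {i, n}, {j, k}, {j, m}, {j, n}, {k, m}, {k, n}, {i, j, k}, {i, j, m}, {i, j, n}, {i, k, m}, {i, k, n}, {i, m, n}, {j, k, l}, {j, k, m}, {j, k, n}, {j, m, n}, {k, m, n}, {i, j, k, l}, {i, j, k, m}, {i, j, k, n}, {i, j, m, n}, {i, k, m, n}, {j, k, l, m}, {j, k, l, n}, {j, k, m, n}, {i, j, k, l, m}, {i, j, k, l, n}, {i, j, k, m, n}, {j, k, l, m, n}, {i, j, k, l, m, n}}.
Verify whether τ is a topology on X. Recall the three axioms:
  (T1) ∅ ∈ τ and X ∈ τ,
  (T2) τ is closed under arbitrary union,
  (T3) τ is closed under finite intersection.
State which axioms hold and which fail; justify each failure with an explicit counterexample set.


τ is NOT a topology on X.

Axiom (T1): ∅ ∈ τ? Yes; X ∈ τ? Yes.
Axiom (T2/T3): check pairwise unions and intersections of members of τ.
Counterexample for (T2): {m} ∪ {n} = {m, n} ∉ τ. Therefore τ is NOT a topology.


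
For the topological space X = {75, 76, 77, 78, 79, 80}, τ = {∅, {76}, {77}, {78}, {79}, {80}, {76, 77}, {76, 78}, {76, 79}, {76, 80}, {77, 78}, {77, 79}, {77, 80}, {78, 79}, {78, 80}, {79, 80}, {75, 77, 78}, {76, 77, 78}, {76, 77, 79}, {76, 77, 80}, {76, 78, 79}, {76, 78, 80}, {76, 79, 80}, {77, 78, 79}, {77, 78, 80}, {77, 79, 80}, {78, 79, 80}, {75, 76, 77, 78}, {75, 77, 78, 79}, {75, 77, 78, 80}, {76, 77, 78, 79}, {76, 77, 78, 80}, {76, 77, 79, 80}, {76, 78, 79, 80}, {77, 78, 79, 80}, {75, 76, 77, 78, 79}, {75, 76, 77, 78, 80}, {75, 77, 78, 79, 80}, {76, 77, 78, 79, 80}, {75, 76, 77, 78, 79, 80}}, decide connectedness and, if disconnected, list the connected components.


(X, τ) is disconnected; components = [{76}, {79}, {80}, {75, 77, 78}].

Find clopen sets (U ∈ τ with X ∖ U ∈ τ):
  U = ∅, X ∖ U = {75, 76, 77, 78, 79, 80} — both open, so U is clopen.
  U = {76}, X ∖ U = {75, 77, 78, 79, 80} — both open, so U is clopen.
  U = {79}, X ∖ U = {75, 76, 77, 78, 80} — both open, so U is clopen.
  U = {80}, X ∖ U = {75, 76, 77, 78, 79} — both open, so U is clopen.
  U = {76, 79}, X ∖ U = {75, 77, 78, 80} — both open, so U is clopen.
  U = {76, 80}, X ∖ U = {75, 77, 78, 79} — both open, so U is clopen.
  U = {79, 80}, X ∖ U = {75, 76, 77, 78} — both open, so U is clopen.
  U = {75, 77, 78}, X ∖ U = {76, 79, 80} — both open, so U is clopen.
  U = {76, 79, 80}, X ∖ U = {75, 77, 78} — both open, so U is clopen.
  U = {75, 76, 77, 78}, X ∖ U = {79, 80} — both open, so U is clopen.
  U = {75, 77, 78, 79}, X ∖ U = {76, 80} — both open, so U is clopen.
  U = {75, 77, 78, 80}, X ∖ U = {76, 79} — both open, so U is clopen.
  U = {75, 76, 77, 78, 79}, X ∖ U = {80} — both open, so U is clopen.
  U = {75, 76, 77, 78, 80}, X ∖ U = {79} — both open, so U is clopen.
  U = {75, 77, 78, 79, 80}, X ∖ U = {76} — both open, so U is clopen.
  U = {75, 76, 77, 78, 79, 80}, X ∖ U = ∅ — both open, so U is clopen.
Nontrivial clopen(s) exist: e.g. {76}. So (X, τ) is disconnected.
Compute connected components by grouping points that agree on all clopens:
  component: {76}
  component: {79}
  component: {80}
  component: {75, 77, 78}


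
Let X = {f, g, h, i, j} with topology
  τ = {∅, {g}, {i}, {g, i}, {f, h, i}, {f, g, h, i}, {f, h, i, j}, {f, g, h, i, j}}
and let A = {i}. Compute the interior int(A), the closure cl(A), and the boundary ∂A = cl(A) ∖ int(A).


int(A) = {i}, cl(A) = {f, h, i, j}, ∂A = {f, h, j}.

Closed sets in (X, τ) are complements of opens:
  closed(X, τ) = {∅, {g}, {j}, {g, j}, {f, h, j}, {f, g, h, j}, {f, h, i, j}, {f, g, h, i, j}}.
int(A) = ⋃ {U ∈ τ : U ⊆ A}. Opens contained in A: ∅, {i}.
Taking the union of these: int(A) = {i}.
cl(A) = ⋂ {C closed : A ⊆ C}. Closed sets containing A: {f, h, i, j}, {f, g, h, i, j}.
Intersecting these: cl(A) = {f, h, i, j}.
∂A = cl(A) ∖ int(A) = {f, h, i, j} ∖ {i} = {f, h, j}.


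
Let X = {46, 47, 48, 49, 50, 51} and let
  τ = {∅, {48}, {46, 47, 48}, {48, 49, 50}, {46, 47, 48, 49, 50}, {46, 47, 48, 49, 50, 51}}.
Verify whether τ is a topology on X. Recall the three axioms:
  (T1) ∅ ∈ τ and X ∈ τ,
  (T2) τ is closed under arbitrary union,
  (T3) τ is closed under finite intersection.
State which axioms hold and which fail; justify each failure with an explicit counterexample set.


τ IS a topology on X.

Axiom (T1): ∅ ∈ τ? Yes; X ∈ τ? Yes.
Axiom (T2/T3): check pairwise unions and intersections of members of τ.
All pairwise intersections and unions checked — each lies in τ. Therefore τ satisfies (T1), (T2), (T3): it IS a topology on X.


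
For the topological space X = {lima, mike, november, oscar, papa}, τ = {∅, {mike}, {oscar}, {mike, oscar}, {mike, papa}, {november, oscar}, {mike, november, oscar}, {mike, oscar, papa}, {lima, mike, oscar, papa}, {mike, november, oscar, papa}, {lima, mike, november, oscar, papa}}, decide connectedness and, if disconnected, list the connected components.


(X, τ) is connected.

Find clopen sets (U ∈ τ with X ∖ U ∈ τ):
  U = ∅, X ∖ U = {lima, mike, november, oscar, papa} — both open, so U is clopen.
  U = {lima, mike, november, oscar, papa}, X ∖ U = ∅ — both open, so U is clopen.
Only trivial clopens (∅ and X) exist, so (X, τ) is connected.
Compute connected components by grouping points that agree on all clopens:
  component: {lima, mike, november, oscar, papa}


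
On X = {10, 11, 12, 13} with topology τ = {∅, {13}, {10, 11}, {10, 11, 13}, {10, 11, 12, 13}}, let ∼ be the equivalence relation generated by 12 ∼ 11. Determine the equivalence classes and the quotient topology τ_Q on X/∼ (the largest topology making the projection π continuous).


X/∼ = {[10], [11=12], [13]}; |τ_Q| = 3.

Equivalence classes: [10], [11=12], [13].
Quotient map π: X → X/∼ sends 10 ↦ [10], 11 ↦ [11=12], 12 ↦ [11=12], 13 ↦ [13].
For each subset V ⊆ X/∼, compute π^{-1}(V) ⊆ X and check whether π^{-1}(V) ∈ τ. V is open in τ_Q iff π^{-1}(V) ∈ τ.
  V = {}: π^{-1}(V) = ∅ ∈ τ ✓.
  V = {[10]}: π^{-1}(V) = {10} ∉ τ ✗.
  V = {[11=12]}: π^{-1}(V) = {11, 12} ∉ τ ✗.
  V = {[10], [11=12]}: π^{-1}(V) = {10, 11, 12} ∉ τ ✗.
  V = {[13]}: π^{-1}(V) = {13} ∈ τ ✓.
  V = {[10], [13]}: π^{-1}(V) = {10, 13} ∉ τ ✗.
  V = {[11=12], [13]}: π^{-1}(V) = {11, 12, 13} ∉ τ ✗.
  V = {[10], [11=12], [13]}: π^{-1}(V) = {10, 11, 12, 13} ∈ τ ✓.
Open sets in the quotient: τ_Q = {{}, {[13]}, {[10], [11=12], [13]}} (3 elements).


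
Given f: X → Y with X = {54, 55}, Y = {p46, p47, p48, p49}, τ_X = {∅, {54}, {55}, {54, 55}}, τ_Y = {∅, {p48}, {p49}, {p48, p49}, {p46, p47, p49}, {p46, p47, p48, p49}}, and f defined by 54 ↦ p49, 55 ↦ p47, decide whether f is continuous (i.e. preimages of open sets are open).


f IS continuous.

Compute f^{-1}(U) for each U ∈ τ_Y:
  U = ∅: f^{-1}(U) = ∅ ∈ τ_X ✓.
  U = {p48}: f^{-1}(U) = ∅ ∈ τ_X ✓.
  U = {p49}: f^{-1}(U) = {54} ∈ τ_X ✓.
  U = {p48, p49}: f^{-1}(U) = {54} ∈ τ_X ✓.
  U = {p46, p47, p49}: f^{-1}(U) = {54, 55} ∈ τ_X ✓.
  U = {p46, p47, p48, p49}: f^{-1}(U) = {54, 55} ∈ τ_X ✓.
Every preimage lies in τ_X, so f IS continuous.
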